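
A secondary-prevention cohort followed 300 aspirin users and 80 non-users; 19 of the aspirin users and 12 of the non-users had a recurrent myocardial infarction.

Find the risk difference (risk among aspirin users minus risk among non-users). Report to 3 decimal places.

risk, aspirin users = 19/300 = 0.0633
risk, non-users = 12/80 = 0.1500
risk difference = 0.0633 − 0.1500 = -0.087

-0.087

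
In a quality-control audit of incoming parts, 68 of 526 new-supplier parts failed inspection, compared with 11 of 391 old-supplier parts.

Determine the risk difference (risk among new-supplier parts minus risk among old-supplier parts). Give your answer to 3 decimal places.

risk, new-supplier parts = 68/526 = 0.12928
risk, old-supplier parts = 11/391 = 0.02813
risk difference = 0.12928 − 0.02813 = 0.101

RD: 0.101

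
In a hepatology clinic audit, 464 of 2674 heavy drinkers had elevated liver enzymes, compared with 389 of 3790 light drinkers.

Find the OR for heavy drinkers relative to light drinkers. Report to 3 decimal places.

OR = (464 × 3401) / (2210 × 389) = 1578064/859690 ≈ 1.836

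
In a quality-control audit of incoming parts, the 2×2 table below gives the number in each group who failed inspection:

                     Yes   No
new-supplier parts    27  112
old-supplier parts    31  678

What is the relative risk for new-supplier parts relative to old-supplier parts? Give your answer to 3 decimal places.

risk, new-supplier parts = 27/139 = 0.19424
risk, old-supplier parts = 31/709 = 0.04372
RR = 0.19424 / 0.04372 = 4.443

RR ≈ 4.443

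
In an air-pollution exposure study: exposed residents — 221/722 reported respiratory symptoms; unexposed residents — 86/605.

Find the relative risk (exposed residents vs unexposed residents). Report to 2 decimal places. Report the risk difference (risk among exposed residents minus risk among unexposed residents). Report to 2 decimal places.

risk, exposed residents = 221/722 = 0.3061
risk, unexposed residents = 86/605 = 0.1421
RR = 0.3061 / 0.1421 = 2.15
risk difference = 0.3061 − 0.1421 = 0.16

RR = 2.15; RD = 0.16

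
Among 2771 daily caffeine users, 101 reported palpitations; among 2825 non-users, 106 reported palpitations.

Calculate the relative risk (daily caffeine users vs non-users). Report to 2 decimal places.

0.97

risk, daily caffeine users = 101/2771 = 0.03645
risk, non-users = 106/2825 = 0.03752
RR = 0.03645 / 0.03752 = 0.97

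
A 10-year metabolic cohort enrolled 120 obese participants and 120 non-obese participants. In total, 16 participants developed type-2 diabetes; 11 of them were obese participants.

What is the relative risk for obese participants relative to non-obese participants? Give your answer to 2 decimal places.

RR = 2.20

obese participants without the outcome: 120 − 11 = 109
non-obese participants with the outcome: 16 − 11 = 5
non-obese participants without the outcome: 120 − 5 = 115
risk, obese participants = 11/120 = 0.09167
risk, non-obese participants = 5/120 = 0.04167
RR = 0.09167 / 0.04167 = 2.20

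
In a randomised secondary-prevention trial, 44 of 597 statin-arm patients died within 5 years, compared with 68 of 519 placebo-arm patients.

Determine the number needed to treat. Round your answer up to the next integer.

risk, statin-arm patients = 44/597 = 0.073702
risk, placebo-arm patients = 68/519 = 0.131021
absolute risk difference = 0.057319
1 / 0.057319 = 17.446 → round up → 18

NNT ≈ 18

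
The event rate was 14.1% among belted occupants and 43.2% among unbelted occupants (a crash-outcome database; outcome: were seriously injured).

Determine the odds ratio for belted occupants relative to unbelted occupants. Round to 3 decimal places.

odds, belted occupants = 0.1410/0.8590 = 0.1641
odds, unbelted occupants = 0.4320/0.5680 = 0.7606
OR = 0.1641 / 0.7606 = 0.216

0.216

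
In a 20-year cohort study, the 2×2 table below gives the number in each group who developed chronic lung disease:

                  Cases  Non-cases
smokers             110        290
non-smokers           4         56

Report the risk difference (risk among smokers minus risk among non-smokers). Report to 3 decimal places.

0.208

risk, smokers = 110/400 = 0.2750
risk, non-smokers = 4/60 = 0.0667
risk difference = 0.2750 − 0.0667 = 0.208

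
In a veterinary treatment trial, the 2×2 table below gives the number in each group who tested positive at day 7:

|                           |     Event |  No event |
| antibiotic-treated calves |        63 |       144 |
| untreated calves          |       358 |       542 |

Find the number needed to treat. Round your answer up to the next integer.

risk, antibiotic-treated calves = 63/207 = 0.304348
risk, untreated calves = 358/900 = 0.397778
absolute risk difference = 0.093430
1 / 0.093430 = 10.703 → round up → 11

11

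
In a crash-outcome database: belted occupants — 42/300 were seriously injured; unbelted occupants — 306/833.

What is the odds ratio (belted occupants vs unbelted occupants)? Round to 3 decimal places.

OR = (42 × 527) / (258 × 306) = 22134/78948 ≈ 0.280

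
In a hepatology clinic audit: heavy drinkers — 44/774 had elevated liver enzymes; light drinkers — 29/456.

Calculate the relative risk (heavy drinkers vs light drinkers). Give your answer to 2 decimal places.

0.89

risk, heavy drinkers = 44/774 = 0.0568
risk, light drinkers = 29/456 = 0.0636
RR = 0.0568 / 0.0636 = 0.89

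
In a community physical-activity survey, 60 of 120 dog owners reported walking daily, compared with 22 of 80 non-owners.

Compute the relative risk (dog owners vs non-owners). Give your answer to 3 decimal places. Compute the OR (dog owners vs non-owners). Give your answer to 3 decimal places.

risk, dog owners = 60/120 = 0.5000
risk, non-owners = 22/80 = 0.2750
RR = 0.5000 / 0.2750 = 1.818
odds, dog owners = 60/60 = 1.0000
odds, non-owners = 22/58 = 0.3793
OR = 1.0000 / 0.3793 = 2.636

RR = 1.818; OR = 2.636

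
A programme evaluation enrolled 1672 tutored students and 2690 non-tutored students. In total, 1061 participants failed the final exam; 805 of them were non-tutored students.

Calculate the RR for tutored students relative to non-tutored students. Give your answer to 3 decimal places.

RR = 0.512

tutored students with the outcome: 1061 − 805 = 256
tutored students without the outcome: 1672 − 256 = 1416
non-tutored students without the outcome: 2690 − 805 = 1885
risk, tutored students = 256/1672 = 0.1531
risk, non-tutored students = 805/2690 = 0.2993
RR = 0.1531 / 0.2993 = 0.512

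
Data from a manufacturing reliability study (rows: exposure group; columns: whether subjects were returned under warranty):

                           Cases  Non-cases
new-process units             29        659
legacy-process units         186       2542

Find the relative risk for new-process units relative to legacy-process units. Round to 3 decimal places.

RR: 0.618

risk, new-process units = 29/688 = 0.04215
risk, legacy-process units = 186/2728 = 0.06818
RR = 0.04215 / 0.06818 = 0.618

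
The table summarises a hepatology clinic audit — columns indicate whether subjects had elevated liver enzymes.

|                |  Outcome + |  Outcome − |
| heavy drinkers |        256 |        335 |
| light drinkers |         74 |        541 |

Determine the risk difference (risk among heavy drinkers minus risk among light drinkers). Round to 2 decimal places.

0.31

risk, heavy drinkers = 256/591 = 0.4332
risk, light drinkers = 74/615 = 0.1203
risk difference = 0.4332 − 0.1203 = 0.31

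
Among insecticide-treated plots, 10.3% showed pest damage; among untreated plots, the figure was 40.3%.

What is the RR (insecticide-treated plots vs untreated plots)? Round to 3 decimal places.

RR = 0.1030 / 0.4030 = 0.256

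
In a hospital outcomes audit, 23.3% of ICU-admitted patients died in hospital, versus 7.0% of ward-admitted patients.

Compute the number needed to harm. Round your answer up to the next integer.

NNH ≈ 7

absolute risk difference = 0.163000
1 / 0.163000 = 6.135 → round up → 7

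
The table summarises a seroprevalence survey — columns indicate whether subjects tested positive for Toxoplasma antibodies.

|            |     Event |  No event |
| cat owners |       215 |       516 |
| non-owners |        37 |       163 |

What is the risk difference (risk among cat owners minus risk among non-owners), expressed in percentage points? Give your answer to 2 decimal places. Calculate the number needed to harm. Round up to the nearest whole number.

risk, cat owners = 215/731 = 0.2941
risk, non-owners = 37/200 = 0.1850
risk difference = 0.2941 − 0.1850 = 0.1091 → 10.91 percentage points
absolute risk difference = 0.109118
1 / 0.109118 = 9.164 → round up → 10

RD = 10.91; NNH = 10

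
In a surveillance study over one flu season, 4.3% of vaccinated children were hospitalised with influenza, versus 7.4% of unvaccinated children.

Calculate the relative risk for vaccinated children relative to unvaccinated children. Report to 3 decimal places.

RR = 0.04300 / 0.07400 = 0.581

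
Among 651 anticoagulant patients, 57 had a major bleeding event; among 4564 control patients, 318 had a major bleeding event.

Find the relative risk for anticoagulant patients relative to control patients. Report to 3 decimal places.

risk, anticoagulant patients = 57/651 = 0.0876
risk, control patients = 318/4564 = 0.0697
RR = 0.0876 / 0.0697 = 1.257

RR = 1.257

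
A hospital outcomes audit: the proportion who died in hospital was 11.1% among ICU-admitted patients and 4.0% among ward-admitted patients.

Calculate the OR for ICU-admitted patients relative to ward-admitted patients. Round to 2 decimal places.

odds, ICU-admitted patients = 0.11100/0.88900 = 0.12486
odds, ward-admitted patients = 0.04000/0.96000 = 0.04167
OR = 0.12486 / 0.04167 = 3.00

3.00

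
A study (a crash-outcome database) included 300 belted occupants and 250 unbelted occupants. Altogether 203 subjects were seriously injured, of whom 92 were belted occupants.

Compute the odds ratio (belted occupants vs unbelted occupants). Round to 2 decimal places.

OR ≈ 0.55

belted occupants without the outcome: 300 − 92 = 208
unbelted occupants with the outcome: 203 − 92 = 111
unbelted occupants without the outcome: 250 − 111 = 139
odds, belted occupants = 92/208 = 0.4423
odds, unbelted occupants = 111/139 = 0.7986
OR = 0.4423 / 0.7986 = 0.55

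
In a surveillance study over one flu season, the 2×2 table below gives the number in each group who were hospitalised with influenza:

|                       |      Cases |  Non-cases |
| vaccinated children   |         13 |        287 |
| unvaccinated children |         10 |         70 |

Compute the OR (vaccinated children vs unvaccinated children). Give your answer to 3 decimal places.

OR = (13 × 70) / (287 × 10) = 910/2870 ≈ 0.317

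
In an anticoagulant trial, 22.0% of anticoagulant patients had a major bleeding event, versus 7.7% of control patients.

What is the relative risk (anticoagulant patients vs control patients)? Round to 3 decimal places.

RR = 0.2200 / 0.0770 = 2.857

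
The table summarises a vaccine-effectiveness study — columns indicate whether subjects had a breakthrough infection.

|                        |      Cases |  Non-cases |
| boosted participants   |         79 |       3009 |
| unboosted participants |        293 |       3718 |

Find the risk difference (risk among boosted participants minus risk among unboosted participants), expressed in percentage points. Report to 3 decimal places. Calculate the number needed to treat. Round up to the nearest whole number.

RD = -4.747; NNT = 22

risk, boosted participants = 79/3088 = 0.02558
risk, unboosted participants = 293/4011 = 0.07305
risk difference = 0.02558 − 0.07305 = -0.04747 → -4.747 percentage points
absolute risk difference = 0.047466
1 / 0.047466 = 21.068 → round up → 22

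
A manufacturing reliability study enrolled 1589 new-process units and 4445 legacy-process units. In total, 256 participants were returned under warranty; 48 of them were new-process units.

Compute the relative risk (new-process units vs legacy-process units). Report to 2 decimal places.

new-process units without the outcome: 1589 − 48 = 1541
legacy-process units with the outcome: 256 − 48 = 208
legacy-process units without the outcome: 4445 − 208 = 4237
risk, new-process units = 48/1589 = 0.03021
risk, legacy-process units = 208/4445 = 0.04679
RR = 0.03021 / 0.04679 = 0.65

RR: 0.65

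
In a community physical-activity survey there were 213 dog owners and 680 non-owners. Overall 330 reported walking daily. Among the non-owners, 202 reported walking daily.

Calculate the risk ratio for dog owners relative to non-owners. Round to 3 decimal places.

dog owners with the outcome: 330 − 202 = 128
dog owners without the outcome: 213 − 128 = 85
non-owners without the outcome: 680 − 202 = 478
risk, dog owners = 128/213 = 0.6009
risk, non-owners = 202/680 = 0.2971
RR = 0.6009 / 0.2971 = 2.023

2.023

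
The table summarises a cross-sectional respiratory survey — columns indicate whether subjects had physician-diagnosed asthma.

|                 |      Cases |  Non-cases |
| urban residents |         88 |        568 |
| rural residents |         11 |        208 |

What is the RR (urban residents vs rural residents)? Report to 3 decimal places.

RR = 2.671

risk, urban residents = 88/656 = 0.1341
risk, rural residents = 11/219 = 0.0502
RR = 0.1341 / 0.0502 = 2.671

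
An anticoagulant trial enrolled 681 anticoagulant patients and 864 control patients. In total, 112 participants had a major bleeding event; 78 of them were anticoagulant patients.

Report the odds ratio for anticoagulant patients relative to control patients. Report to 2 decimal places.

OR: 3.16

anticoagulant patients without the outcome: 681 − 78 = 603
control patients with the outcome: 112 − 78 = 34
control patients without the outcome: 864 − 34 = 830
OR = (78 × 830) / (603 × 34) = 64740/20502 ≈ 3.16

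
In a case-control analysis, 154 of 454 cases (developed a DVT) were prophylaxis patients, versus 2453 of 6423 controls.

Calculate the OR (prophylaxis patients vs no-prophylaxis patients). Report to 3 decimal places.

OR = (154 × 3970) / (2453 × 300) = 611380/735900 ≈ 0.831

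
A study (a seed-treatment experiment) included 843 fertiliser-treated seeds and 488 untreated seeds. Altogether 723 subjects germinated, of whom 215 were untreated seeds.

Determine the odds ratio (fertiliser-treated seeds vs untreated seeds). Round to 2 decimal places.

fertiliser-treated seeds with the outcome: 723 − 215 = 508
fertiliser-treated seeds without the outcome: 843 − 508 = 335
untreated seeds without the outcome: 488 − 215 = 273
OR = (508 × 273) / (335 × 215) = 138684/72025 ≈ 1.93

1.93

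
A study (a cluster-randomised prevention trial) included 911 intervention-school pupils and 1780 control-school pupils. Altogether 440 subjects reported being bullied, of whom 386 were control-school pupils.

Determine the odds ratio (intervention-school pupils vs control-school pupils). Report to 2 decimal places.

intervention-school pupils with the outcome: 440 − 386 = 54
intervention-school pupils without the outcome: 911 − 54 = 857
control-school pupils without the outcome: 1780 − 386 = 1394
OR = (54 × 1394) / (857 × 386) = 75276/330802 ≈ 0.23

OR = 0.23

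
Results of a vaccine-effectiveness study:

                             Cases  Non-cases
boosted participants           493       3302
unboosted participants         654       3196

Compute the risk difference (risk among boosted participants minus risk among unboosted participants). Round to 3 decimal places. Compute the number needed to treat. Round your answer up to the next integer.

risk, boosted participants = 493/3795 = 0.1299
risk, unboosted participants = 654/3850 = 0.1699
risk difference = 0.1299 − 0.1699 = -0.040
absolute risk difference = 0.039962
1 / 0.039962 = 25.024 → round up → 26

RD = -0.040; NNT = 26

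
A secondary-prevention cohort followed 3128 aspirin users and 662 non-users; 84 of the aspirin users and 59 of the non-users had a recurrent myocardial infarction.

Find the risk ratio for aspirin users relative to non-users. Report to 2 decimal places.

0.30

risk, aspirin users = 84/3128 = 0.02685
risk, non-users = 59/662 = 0.08912
RR = 0.02685 / 0.08912 = 0.30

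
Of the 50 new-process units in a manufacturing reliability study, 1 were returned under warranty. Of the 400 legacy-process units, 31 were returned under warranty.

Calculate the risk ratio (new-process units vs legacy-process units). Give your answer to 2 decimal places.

risk, new-process units = 1/50 = 0.02000
risk, legacy-process units = 31/400 = 0.07750
RR = 0.02000 / 0.07750 = 0.26

RR: 0.26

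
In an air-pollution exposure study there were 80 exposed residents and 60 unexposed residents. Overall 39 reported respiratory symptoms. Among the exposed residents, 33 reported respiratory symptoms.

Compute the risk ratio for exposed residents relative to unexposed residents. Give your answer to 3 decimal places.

exposed residents without the outcome: 80 − 33 = 47
unexposed residents with the outcome: 39 − 33 = 6
unexposed residents without the outcome: 60 − 6 = 54
risk, exposed residents = 33/80 = 0.4125
risk, unexposed residents = 6/60 = 0.1000
RR = 0.4125 / 0.1000 = 4.125

4.125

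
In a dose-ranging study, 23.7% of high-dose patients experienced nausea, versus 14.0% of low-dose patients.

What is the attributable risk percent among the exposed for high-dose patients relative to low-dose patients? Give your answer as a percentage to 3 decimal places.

AR% = (0.2370 − 0.1400) / 0.2370 = 0.4093 → 40.928%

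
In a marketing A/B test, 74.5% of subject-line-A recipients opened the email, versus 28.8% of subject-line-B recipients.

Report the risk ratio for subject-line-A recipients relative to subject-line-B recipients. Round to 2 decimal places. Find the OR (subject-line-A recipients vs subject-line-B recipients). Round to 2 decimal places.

RR = 2.59; OR = 7.22

RR = 0.7450 / 0.2880 = 2.59
odds, subject-line-A recipients = 0.7450/0.2550 = 2.9216
odds, subject-line-B recipients = 0.2880/0.7120 = 0.4045
OR = 2.9216 / 0.4045 = 7.22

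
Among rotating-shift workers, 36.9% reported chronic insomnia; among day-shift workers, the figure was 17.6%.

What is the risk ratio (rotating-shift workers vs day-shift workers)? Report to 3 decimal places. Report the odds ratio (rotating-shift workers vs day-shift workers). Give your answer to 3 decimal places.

RR = 0.3690 / 0.1760 = 2.097
odds, rotating-shift workers = 0.3690/0.6310 = 0.5848
odds, day-shift workers = 0.1760/0.8240 = 0.2136
OR = 0.5848 / 0.2136 = 2.738

RR = 2.097; OR = 2.738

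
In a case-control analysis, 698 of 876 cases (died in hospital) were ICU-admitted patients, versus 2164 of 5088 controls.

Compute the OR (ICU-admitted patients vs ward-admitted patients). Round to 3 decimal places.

OR = (698 × 2924) / (2164 × 178) = 2040952/385192 ≈ 5.299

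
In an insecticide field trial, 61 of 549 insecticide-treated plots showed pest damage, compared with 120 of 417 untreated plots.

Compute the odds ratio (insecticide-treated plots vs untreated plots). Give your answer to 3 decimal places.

OR: 0.309

odds, insecticide-treated plots = 61/488 = 0.1250
odds, untreated plots = 120/297 = 0.4040
OR = 0.1250 / 0.4040 = 0.309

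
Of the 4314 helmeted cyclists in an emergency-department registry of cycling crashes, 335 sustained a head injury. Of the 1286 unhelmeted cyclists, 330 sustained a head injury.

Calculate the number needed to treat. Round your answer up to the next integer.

6

risk, helmeted cyclists = 335/4314 = 0.077654
risk, unhelmeted cyclists = 330/1286 = 0.256610
absolute risk difference = 0.178955
1 / 0.178955 = 5.588 → round up → 6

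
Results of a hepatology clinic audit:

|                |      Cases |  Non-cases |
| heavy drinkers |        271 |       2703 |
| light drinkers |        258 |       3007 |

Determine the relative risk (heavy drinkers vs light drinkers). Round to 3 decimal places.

1.153

risk, heavy drinkers = 271/2974 = 0.0911
risk, light drinkers = 258/3265 = 0.0790
RR = 0.0911 / 0.0790 = 1.153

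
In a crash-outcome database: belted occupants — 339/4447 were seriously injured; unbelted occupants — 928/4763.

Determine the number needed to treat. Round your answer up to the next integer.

9

risk, belted occupants = 339/4447 = 0.076231
risk, unbelted occupants = 928/4763 = 0.194835
absolute risk difference = 0.118604
1 / 0.118604 = 8.431 → round up → 9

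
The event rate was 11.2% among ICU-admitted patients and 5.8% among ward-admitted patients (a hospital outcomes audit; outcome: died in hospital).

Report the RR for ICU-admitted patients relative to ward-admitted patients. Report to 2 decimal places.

RR = 0.1120 / 0.0580 = 1.93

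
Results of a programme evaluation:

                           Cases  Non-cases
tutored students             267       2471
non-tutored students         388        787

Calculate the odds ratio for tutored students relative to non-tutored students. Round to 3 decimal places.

OR = (267 × 787) / (2471 × 388) = 210129/958748 ≈ 0.219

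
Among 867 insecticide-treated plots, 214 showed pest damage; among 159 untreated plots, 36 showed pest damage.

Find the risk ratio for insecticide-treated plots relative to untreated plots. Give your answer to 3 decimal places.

risk, insecticide-treated plots = 214/867 = 0.2468
risk, untreated plots = 36/159 = 0.2264
RR = 0.2468 / 0.2264 = 1.090

RR ≈ 1.090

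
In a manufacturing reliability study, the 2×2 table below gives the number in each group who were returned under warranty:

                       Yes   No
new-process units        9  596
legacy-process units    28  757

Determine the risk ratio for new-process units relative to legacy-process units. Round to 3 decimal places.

risk, new-process units = 9/605 = 0.01488
risk, legacy-process units = 28/785 = 0.03567
RR = 0.01488 / 0.03567 = 0.417

RR ≈ 0.417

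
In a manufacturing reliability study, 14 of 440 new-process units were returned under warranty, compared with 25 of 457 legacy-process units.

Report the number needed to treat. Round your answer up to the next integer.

44

risk, new-process units = 14/440 = 0.031818
risk, legacy-process units = 25/457 = 0.054705
absolute risk difference = 0.022886
1 / 0.022886 = 43.695 → round up → 44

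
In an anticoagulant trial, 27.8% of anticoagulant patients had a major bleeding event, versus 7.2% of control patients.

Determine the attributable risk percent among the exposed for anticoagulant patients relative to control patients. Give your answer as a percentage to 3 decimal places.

AR% = (0.2780 − 0.0720) / 0.2780 = 0.7410 → 74.101%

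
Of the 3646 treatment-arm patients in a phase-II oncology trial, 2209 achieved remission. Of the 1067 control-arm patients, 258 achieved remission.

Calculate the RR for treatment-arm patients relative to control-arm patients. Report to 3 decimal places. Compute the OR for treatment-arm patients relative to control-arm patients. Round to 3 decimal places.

RR = 2.506; OR = 4.820

risk, treatment-arm patients = 2209/3646 = 0.6059
risk, control-arm patients = 258/1067 = 0.2418
RR = 0.6059 / 0.2418 = 2.506
OR = (2209 × 809) / (1437 × 258) = 1787081/370746 ≈ 4.820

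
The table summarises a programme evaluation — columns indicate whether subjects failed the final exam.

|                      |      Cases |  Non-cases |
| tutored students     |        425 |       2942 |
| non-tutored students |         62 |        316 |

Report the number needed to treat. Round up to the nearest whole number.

risk, tutored students = 425/3367 = 0.126225
risk, non-tutored students = 62/378 = 0.164021
absolute risk difference = 0.037796
1 / 0.037796 = 26.458 → round up → 27

27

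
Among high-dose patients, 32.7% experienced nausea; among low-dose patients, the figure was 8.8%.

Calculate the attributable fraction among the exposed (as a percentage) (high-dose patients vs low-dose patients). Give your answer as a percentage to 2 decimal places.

AR% = (0.3270 − 0.0880) / 0.3270 = 0.7309 → 73.09%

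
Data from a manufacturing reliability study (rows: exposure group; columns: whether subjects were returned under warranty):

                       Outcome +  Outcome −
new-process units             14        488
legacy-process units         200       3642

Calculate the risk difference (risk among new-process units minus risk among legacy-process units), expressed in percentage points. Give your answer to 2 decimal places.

-2.42

risk, new-process units = 14/502 = 0.02789
risk, legacy-process units = 200/3842 = 0.05206
risk difference = 0.02789 − 0.05206 = -0.02417 → -2.42 percentage points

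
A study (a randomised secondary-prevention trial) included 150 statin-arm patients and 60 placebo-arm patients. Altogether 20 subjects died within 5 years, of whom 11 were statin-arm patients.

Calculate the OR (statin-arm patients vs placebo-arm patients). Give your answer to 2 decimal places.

OR: 0.45

statin-arm patients without the outcome: 150 − 11 = 139
placebo-arm patients with the outcome: 20 − 11 = 9
placebo-arm patients without the outcome: 60 − 9 = 51
OR = (11 × 51) / (139 × 9) = 561/1251 ≈ 0.45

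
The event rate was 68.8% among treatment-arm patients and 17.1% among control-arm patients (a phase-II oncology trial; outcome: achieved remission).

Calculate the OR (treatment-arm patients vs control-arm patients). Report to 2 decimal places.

odds, treatment-arm patients = 0.6880/0.3120 = 2.2051
odds, control-arm patients = 0.1710/0.8290 = 0.2063
OR = 2.2051 / 0.2063 = 10.69

OR = 10.69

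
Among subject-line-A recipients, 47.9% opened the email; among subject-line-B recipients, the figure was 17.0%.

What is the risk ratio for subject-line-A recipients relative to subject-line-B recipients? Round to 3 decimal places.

RR = 0.4790 / 0.1700 = 2.818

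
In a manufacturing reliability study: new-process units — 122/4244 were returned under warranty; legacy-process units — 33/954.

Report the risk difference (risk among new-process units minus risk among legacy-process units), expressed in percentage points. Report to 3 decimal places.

-0.584

risk, new-process units = 122/4244 = 0.02875
risk, legacy-process units = 33/954 = 0.03459
risk difference = 0.02875 − 0.03459 = -0.00584 → -0.584 percentage points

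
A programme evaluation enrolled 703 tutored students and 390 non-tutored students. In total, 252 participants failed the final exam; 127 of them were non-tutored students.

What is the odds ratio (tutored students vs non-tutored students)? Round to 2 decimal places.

0.45

tutored students with the outcome: 252 − 127 = 125
tutored students without the outcome: 703 − 125 = 578
non-tutored students without the outcome: 390 − 127 = 263
OR = (125 × 263) / (578 × 127) = 32875/73406 ≈ 0.45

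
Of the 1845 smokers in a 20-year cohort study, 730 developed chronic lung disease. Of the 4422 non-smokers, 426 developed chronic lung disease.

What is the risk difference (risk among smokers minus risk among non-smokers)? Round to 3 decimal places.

risk, smokers = 730/1845 = 0.3957
risk, non-smokers = 426/4422 = 0.0963
risk difference = 0.3957 − 0.0963 = 0.299

RD = 0.299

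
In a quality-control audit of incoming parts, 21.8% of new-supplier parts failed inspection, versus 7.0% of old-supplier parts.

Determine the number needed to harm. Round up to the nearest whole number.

NNH: 7

absolute risk difference = 0.148000
1 / 0.148000 = 6.757 → round up → 7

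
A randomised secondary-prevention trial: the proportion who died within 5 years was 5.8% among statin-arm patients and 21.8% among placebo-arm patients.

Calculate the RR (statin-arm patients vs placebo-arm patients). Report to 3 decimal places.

RR = 0.0580 / 0.2180 = 0.266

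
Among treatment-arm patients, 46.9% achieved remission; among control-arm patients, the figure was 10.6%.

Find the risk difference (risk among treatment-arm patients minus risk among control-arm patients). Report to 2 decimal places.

risk difference = 0.4690 − 0.1060 = 0.36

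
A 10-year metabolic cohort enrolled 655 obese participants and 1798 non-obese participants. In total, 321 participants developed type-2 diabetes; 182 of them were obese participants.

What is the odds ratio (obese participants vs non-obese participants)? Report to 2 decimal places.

obese participants without the outcome: 655 − 182 = 473
non-obese participants with the outcome: 321 − 182 = 139
non-obese participants without the outcome: 1798 − 139 = 1659
odds, obese participants = 182/473 = 0.3848
odds, non-obese participants = 139/1659 = 0.0838
OR = 0.3848 / 0.0838 = 4.59

4.59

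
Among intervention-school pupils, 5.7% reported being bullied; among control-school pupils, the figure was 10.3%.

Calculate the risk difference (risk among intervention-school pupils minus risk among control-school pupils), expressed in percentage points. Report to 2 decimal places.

RD = -4.60

risk difference = 0.0570 − 0.1030 = -0.0460 → -4.60 percentage points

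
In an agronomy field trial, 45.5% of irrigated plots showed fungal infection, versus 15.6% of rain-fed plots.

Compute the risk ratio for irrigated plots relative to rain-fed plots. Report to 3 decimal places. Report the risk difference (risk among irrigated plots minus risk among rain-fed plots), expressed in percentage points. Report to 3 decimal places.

RR = 0.4550 / 0.1560 = 2.917
risk difference = 0.4550 − 0.1560 = 0.2990 → 29.900 percentage points

RR = 2.917; RD = 29.900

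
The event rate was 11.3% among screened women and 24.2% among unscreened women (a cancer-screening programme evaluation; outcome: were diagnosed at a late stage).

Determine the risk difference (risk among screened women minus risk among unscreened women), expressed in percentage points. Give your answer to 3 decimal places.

RD: -12.900

risk difference = 0.1130 − 0.2420 = -0.1290 → -12.900 percentage points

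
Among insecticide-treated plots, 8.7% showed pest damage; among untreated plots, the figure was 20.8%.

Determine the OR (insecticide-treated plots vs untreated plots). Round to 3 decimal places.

odds, insecticide-treated plots = 0.0870/0.9130 = 0.0953
odds, untreated plots = 0.2080/0.7920 = 0.2626
OR = 0.0953 / 0.2626 = 0.363

OR: 0.363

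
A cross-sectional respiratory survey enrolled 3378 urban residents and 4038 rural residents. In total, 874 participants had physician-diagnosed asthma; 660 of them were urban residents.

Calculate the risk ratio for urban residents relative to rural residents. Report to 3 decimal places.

urban residents without the outcome: 3378 − 660 = 2718
rural residents with the outcome: 874 − 660 = 214
rural residents without the outcome: 4038 − 214 = 3824
risk, urban residents = 660/3378 = 0.1954
risk, rural residents = 214/4038 = 0.0530
RR = 0.1954 / 0.0530 = 3.687

RR ≈ 3.687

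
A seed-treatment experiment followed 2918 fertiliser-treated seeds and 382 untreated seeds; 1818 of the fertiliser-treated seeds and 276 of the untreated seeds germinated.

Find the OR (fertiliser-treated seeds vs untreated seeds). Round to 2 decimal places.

OR = (1818 × 106) / (1100 × 276) = 192708/303600 ≈ 0.63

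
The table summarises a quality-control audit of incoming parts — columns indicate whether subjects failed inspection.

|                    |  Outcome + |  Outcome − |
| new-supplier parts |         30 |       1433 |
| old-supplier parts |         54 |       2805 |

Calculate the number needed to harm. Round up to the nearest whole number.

619

risk, new-supplier parts = 30/1463 = 0.020506
risk, old-supplier parts = 54/2859 = 0.018888
absolute risk difference = 0.001618
1 / 0.001618 = 618.047 → round up → 619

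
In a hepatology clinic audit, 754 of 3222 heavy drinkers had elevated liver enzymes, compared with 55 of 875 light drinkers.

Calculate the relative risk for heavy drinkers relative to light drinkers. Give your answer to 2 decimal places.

risk, heavy drinkers = 754/3222 = 0.2340
risk, light drinkers = 55/875 = 0.0629
RR = 0.2340 / 0.0629 = 3.72

RR ≈ 3.72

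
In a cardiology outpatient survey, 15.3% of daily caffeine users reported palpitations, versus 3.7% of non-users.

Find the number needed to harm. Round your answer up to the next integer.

9

absolute risk difference = 0.116000
1 / 0.116000 = 8.621 → round up → 9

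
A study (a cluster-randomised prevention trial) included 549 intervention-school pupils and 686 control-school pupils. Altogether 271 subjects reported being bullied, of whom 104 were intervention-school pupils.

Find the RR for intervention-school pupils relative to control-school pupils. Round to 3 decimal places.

RR: 0.778

intervention-school pupils without the outcome: 549 − 104 = 445
control-school pupils with the outcome: 271 − 104 = 167
control-school pupils without the outcome: 686 − 167 = 519
risk, intervention-school pupils = 104/549 = 0.1894
risk, control-school pupils = 167/686 = 0.2434
RR = 0.1894 / 0.2434 = 0.778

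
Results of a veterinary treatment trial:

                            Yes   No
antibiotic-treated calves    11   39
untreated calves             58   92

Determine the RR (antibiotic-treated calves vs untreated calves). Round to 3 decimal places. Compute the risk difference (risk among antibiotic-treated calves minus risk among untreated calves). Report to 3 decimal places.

RR = 0.569; RD = -0.167

risk, antibiotic-treated calves = 11/50 = 0.2200
risk, untreated calves = 58/150 = 0.3867
RR = 0.2200 / 0.3867 = 0.569
risk difference = 0.2200 − 0.3867 = -0.167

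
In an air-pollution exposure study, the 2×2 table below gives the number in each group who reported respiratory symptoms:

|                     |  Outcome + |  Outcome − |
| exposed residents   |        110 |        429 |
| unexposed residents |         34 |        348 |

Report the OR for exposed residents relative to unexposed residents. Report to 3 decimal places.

OR = (110 × 348) / (429 × 34) = 38280/14586 ≈ 2.624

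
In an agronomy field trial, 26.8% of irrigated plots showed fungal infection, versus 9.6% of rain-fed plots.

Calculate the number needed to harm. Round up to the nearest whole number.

NNH ≈ 6

absolute risk difference = 0.172000
1 / 0.172000 = 5.814 → round up → 6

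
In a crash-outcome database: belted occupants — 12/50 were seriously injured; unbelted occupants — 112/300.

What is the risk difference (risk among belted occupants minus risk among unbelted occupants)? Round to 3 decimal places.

-0.133

risk, belted occupants = 12/50 = 0.2400
risk, unbelted occupants = 112/300 = 0.3733
risk difference = 0.2400 − 0.3733 = -0.133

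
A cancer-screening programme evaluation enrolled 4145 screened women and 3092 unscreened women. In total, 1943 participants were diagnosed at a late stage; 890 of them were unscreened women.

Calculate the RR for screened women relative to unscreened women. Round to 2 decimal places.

0.88

screened women with the outcome: 1943 − 890 = 1053
screened women without the outcome: 4145 − 1053 = 3092
unscreened women without the outcome: 3092 − 890 = 2202
risk, screened women = 1053/4145 = 0.2540
risk, unscreened women = 890/3092 = 0.2878
RR = 0.2540 / 0.2878 = 0.88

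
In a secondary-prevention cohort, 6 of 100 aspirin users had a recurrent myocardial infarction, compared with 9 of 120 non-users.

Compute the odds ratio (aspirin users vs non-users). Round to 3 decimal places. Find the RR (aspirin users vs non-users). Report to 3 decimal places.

OR = 0.787; RR = 0.800

OR = (6 × 111) / (94 × 9) = 666/846 ≈ 0.787
risk, aspirin users = 6/100 = 0.0600
risk, non-users = 9/120 = 0.0750
RR = 0.0600 / 0.0750 = 0.800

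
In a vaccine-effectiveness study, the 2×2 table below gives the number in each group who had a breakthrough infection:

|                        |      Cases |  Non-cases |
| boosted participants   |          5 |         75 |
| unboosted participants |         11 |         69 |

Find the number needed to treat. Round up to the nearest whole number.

NNT = 14

risk, boosted participants = 5/80 = 0.062500
risk, unboosted participants = 11/80 = 0.137500
absolute risk difference = 0.075000
1 / 0.075000 = 13.333 → round up → 14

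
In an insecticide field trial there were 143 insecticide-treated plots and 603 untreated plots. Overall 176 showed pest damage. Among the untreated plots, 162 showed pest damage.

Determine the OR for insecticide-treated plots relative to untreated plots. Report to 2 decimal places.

OR: 0.30

insecticide-treated plots with the outcome: 176 − 162 = 14
insecticide-treated plots without the outcome: 143 − 14 = 129
untreated plots without the outcome: 603 − 162 = 441
odds, insecticide-treated plots = 14/129 = 0.1085
odds, untreated plots = 162/441 = 0.3673
OR = 0.1085 / 0.3673 = 0.30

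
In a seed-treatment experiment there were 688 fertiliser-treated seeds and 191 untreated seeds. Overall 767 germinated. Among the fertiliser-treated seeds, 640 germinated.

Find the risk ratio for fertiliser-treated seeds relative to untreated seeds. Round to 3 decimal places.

fertiliser-treated seeds without the outcome: 688 − 640 = 48
untreated seeds with the outcome: 767 − 640 = 127
untreated seeds without the outcome: 191 − 127 = 64
risk, fertiliser-treated seeds = 640/688 = 0.9302
risk, untreated seeds = 127/191 = 0.6649
RR = 0.9302 / 0.6649 = 1.399

1.399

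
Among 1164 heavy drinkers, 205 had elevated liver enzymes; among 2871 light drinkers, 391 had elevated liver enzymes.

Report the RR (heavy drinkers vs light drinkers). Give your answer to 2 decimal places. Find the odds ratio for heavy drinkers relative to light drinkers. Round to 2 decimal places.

RR = 1.29; OR = 1.36

risk, heavy drinkers = 205/1164 = 0.1761
risk, light drinkers = 391/2871 = 0.1362
RR = 0.1761 / 0.1362 = 1.29
OR = (205 × 2480) / (959 × 391) = 508400/374969 ≈ 1.36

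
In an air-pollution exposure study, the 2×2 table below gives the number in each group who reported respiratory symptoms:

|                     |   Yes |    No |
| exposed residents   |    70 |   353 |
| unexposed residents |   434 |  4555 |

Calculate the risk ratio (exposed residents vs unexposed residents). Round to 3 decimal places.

1.902

risk, exposed residents = 70/423 = 0.1655
risk, unexposed residents = 434/4989 = 0.0870
RR = 0.1655 / 0.0870 = 1.902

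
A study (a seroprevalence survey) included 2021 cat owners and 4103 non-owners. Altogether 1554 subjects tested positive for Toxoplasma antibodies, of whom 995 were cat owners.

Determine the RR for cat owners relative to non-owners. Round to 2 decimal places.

RR: 3.61

cat owners without the outcome: 2021 − 995 = 1026
non-owners with the outcome: 1554 − 995 = 559
non-owners without the outcome: 4103 − 559 = 3544
risk, cat owners = 995/2021 = 0.4923
risk, non-owners = 559/4103 = 0.1362
RR = 0.4923 / 0.1362 = 3.61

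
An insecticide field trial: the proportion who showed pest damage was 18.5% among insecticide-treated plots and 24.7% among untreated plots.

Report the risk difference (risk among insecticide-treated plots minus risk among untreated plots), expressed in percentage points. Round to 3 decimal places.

-6.200

risk difference = 0.1850 − 0.2470 = -0.0620 → -6.200 percentage points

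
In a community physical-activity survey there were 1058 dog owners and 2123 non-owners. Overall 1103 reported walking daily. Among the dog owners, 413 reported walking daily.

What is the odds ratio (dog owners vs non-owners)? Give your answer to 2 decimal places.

1.33

dog owners without the outcome: 1058 − 413 = 645
non-owners with the outcome: 1103 − 413 = 690
non-owners without the outcome: 2123 − 690 = 1433
OR = (413 × 1433) / (645 × 690) = 591829/445050 ≈ 1.33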